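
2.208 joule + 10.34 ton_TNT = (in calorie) 1.034e+10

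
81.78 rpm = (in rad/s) 8.564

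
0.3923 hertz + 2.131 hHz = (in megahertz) 0.0002135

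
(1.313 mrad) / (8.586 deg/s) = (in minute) 0.000146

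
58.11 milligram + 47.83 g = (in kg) 0.04789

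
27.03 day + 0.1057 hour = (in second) 2.336e+06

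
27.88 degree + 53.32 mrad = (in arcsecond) 1.114e+05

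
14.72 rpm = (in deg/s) 88.32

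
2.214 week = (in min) 2.232e+04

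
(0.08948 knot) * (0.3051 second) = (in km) 1.404e-05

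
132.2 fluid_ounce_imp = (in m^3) 0.003756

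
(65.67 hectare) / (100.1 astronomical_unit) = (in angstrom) 438.5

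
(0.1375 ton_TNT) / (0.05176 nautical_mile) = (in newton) 6.001e+06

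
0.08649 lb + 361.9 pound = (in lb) 362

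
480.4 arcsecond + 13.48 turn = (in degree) 4853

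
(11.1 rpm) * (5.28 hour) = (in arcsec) 4.557e+09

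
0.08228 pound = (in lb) 0.08228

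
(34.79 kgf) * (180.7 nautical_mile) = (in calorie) 2.729e+07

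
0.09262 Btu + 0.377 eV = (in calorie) 23.36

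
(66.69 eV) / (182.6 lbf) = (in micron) 1.315e-14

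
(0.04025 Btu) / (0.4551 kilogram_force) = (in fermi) 9.515e+15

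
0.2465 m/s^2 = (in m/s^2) 0.2465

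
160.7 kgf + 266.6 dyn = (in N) 1576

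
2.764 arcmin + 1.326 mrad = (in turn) 0.000339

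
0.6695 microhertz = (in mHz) 0.0006695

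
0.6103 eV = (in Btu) 9.268e-23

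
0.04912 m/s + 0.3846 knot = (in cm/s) 24.7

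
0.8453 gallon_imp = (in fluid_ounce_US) 129.9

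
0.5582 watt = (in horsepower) 0.0007486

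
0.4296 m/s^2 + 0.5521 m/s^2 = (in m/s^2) 0.9817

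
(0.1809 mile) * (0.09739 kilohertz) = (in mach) 83.27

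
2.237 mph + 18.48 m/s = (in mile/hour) 43.58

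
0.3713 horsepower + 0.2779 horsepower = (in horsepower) 0.6492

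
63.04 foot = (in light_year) 2.031e-15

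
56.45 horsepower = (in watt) 4.209e+04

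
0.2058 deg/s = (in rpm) 0.0343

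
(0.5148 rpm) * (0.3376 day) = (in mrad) 1.572e+06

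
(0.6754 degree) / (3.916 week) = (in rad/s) 4.977e-09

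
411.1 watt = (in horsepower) 0.5513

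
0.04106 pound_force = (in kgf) 0.01862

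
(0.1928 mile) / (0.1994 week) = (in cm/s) 0.2573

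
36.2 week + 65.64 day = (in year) 0.8741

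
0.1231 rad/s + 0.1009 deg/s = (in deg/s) 7.154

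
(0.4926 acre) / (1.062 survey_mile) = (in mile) 0.0007248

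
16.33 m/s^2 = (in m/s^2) 16.33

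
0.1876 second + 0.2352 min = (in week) 2.364e-05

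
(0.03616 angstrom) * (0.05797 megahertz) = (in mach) 6.156e-10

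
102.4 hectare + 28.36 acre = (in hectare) 113.9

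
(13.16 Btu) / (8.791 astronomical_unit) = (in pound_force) 2.373e-09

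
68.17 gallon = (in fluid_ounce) 8726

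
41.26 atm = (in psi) 606.4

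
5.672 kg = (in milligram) 5.672e+06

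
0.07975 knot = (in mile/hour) 0.09177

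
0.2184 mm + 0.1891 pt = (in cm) 0.02851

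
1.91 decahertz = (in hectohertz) 0.191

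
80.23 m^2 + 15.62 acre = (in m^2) 6.329e+04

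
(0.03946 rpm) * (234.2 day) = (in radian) 8.362e+04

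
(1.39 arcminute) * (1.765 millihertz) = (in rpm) 6.815e-06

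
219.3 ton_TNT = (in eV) 5.727e+30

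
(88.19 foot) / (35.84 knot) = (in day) 1.687e-05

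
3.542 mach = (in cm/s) 1.206e+05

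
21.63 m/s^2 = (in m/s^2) 21.63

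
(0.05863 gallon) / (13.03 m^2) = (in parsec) 5.52e-22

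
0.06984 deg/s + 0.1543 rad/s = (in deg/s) 8.911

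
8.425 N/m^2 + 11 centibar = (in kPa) 11.01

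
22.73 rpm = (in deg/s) 136.4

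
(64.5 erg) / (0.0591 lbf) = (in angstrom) 2.453e+05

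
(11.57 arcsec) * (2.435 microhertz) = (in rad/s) 1.366e-10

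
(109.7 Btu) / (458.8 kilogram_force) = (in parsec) 8.337e-16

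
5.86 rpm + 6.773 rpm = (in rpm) 12.63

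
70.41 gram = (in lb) 0.1552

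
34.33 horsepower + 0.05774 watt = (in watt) 2.56e+04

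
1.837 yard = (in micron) 1.68e+06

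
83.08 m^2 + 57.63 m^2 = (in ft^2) 1515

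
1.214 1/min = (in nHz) 2.023e+07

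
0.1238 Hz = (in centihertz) 12.38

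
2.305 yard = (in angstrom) 2.108e+10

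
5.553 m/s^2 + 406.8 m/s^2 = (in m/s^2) 412.4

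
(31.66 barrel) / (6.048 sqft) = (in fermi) 8.958e+15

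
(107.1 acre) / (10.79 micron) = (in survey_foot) 1.318e+11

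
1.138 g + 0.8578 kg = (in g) 858.9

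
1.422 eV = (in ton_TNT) 5.445e-29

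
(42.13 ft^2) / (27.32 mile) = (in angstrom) 8.902e+05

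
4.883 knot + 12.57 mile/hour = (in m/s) 8.131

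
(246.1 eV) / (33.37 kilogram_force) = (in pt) 3.415e-16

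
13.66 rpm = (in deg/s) 81.96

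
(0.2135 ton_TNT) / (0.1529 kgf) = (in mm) 5.957e+11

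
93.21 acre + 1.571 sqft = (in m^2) 3.772e+05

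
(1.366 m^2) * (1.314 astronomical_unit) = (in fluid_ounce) 9.08e+15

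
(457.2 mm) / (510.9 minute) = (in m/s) 1.491e-05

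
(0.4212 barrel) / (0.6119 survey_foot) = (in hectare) 3.59e-05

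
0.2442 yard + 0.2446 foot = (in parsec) 9.653e-18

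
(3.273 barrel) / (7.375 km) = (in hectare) 7.056e-09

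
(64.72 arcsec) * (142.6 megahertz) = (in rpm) 4.273e+05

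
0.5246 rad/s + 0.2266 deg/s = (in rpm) 5.047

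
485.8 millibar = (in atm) 0.4794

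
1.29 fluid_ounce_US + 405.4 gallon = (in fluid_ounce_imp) 5.401e+04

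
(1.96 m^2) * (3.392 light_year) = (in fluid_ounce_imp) 2.214e+21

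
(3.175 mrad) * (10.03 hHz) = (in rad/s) 3.185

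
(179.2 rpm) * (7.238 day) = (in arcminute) 4.034e+10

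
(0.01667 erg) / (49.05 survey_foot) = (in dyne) 1.115e-05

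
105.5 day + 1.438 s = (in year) 0.289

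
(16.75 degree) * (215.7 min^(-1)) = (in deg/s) 60.22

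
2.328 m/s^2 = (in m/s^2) 2.328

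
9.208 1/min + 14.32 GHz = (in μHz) 1.432e+16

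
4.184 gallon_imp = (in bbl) 0.1196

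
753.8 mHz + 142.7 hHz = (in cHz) 1.427e+06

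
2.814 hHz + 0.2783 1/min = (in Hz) 281.4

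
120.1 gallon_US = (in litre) 454.6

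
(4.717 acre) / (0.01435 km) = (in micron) 1.33e+09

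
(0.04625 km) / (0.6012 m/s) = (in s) 76.93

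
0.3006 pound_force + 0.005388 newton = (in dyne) 1.343e+05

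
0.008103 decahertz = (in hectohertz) 0.0008103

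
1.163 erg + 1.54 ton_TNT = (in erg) 6.443e+16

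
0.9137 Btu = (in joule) 964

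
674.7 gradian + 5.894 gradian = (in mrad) 1.069e+04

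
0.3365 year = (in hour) 2948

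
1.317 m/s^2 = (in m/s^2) 1.317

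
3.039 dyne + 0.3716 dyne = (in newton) 3.411e-05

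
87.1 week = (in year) 1.67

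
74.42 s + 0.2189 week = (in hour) 36.8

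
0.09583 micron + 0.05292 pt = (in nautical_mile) 1.013e-08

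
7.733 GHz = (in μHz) 7.733e+15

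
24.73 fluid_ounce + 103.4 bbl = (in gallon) 4343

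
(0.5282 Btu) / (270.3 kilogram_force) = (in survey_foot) 0.6897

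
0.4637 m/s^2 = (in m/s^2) 0.4637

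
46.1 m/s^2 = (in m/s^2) 46.1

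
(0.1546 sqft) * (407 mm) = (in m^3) 0.005846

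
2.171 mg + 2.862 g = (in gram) 2.864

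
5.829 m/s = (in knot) 11.33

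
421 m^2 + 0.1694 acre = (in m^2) 1107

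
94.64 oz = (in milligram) 2.683e+06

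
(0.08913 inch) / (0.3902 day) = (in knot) 1.305e-07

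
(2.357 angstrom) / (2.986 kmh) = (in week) 4.699e-16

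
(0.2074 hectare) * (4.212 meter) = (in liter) 8.736e+06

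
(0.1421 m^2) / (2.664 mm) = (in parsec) 1.729e-15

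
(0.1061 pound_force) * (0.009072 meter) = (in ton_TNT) 1.023e-12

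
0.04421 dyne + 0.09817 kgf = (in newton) 0.9627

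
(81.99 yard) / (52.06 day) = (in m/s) 1.667e-05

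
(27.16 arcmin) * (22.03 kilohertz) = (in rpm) 1662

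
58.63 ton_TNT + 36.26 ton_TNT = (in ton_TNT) 94.89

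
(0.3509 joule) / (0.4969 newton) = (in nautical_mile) 0.0003813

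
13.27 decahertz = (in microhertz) 1.327e+08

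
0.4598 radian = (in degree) 26.34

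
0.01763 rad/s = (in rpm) 0.1684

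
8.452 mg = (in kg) 8.452e-06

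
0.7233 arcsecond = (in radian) 3.507e-06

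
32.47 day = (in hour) 779.3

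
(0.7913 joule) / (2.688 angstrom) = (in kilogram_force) 3.002e+08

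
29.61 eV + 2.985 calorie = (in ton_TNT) 2.985e-09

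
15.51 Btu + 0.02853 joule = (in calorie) 3911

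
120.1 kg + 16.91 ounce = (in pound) 265.8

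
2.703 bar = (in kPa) 270.3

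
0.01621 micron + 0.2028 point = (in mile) 4.447e-08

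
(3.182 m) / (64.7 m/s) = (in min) 0.0008197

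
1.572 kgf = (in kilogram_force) 1.572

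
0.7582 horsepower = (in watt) 565.4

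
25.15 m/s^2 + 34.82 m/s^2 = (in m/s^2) 59.97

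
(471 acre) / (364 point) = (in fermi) 1.484e+22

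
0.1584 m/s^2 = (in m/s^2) 0.1584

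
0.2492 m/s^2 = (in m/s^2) 0.2492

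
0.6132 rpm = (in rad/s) 0.06421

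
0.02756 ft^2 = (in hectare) 2.56e-07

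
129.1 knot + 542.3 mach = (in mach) 542.5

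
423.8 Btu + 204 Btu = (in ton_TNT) 0.0001583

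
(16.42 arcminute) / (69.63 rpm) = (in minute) 1.092e-05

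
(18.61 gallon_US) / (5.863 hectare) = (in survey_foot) 3.942e-06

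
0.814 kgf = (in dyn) 7.983e+05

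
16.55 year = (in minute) 8.699e+06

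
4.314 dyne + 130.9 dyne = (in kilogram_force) 0.0001379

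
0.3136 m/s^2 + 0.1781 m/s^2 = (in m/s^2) 0.4917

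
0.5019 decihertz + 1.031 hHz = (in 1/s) 103.2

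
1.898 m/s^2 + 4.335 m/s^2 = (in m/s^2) 6.233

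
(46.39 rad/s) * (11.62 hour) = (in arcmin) 6.671e+09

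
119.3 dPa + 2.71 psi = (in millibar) 187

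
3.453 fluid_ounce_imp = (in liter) 0.09811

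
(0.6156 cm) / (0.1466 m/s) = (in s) 0.04199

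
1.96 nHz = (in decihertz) 1.96e-08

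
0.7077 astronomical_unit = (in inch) 4.168e+12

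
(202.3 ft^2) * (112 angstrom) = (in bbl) 1.324e-06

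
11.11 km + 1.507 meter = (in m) 1.111e+04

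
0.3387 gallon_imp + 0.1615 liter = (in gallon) 0.4494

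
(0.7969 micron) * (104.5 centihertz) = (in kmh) 2.998e-06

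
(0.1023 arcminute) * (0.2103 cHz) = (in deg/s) 3.586e-06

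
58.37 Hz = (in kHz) 0.05837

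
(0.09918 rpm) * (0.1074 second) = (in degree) 0.06391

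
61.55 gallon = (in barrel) 1.465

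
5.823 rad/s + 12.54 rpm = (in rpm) 68.15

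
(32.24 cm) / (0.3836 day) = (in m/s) 9.728e-06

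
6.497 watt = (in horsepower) 0.008713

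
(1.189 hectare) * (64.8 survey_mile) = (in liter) 1.24e+12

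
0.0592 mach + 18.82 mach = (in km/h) 2.314e+04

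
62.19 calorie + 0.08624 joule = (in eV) 1.625e+21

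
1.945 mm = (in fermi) 1.945e+12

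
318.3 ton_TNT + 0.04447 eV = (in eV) 8.312e+30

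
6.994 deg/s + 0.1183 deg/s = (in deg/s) 7.112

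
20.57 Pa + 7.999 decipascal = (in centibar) 0.02137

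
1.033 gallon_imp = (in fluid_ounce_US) 158.8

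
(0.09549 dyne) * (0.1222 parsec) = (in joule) 3.601e+09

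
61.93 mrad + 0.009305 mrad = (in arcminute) 212.9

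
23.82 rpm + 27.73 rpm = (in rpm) 51.55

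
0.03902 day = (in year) 0.0001069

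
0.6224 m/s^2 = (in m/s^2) 0.6224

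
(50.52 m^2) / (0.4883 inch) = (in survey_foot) 1.336e+04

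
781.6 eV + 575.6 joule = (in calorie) 137.6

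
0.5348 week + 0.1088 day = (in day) 3.852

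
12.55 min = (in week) 0.001245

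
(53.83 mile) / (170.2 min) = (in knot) 16.49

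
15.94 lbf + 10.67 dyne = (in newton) 70.9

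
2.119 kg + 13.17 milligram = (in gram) 2119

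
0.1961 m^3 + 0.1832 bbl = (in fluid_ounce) 7616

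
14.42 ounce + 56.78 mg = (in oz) 14.42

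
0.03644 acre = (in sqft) 1587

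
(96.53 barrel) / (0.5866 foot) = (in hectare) 0.008584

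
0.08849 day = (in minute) 127.4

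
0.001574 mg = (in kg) 1.574e-09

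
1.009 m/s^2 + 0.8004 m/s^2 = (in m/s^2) 1.809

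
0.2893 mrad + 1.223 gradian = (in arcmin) 67.04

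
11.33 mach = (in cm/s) 3.858e+05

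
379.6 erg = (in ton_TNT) 9.073e-15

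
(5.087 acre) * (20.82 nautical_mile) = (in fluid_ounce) 2.684e+13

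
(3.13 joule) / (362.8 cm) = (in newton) 0.8627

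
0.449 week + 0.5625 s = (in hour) 75.43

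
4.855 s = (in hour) 0.001349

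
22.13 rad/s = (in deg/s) 1268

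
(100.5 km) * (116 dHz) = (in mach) 3424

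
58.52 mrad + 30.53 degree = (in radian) 0.5914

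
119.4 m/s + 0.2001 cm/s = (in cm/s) 1.194e+04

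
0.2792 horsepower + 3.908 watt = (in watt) 212.1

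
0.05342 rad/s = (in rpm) 0.5101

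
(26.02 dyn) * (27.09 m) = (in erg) 7.049e+04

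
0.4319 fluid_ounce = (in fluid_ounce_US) 0.4319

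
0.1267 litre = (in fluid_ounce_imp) 4.459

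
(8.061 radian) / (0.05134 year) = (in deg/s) 0.0002853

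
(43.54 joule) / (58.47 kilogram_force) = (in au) 5.076e-13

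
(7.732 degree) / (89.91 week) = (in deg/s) 1.422e-07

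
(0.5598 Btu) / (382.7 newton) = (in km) 0.001543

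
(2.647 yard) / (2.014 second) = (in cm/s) 120.2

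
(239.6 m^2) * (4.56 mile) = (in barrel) 1.106e+07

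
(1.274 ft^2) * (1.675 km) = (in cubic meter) 198.3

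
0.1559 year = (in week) 8.129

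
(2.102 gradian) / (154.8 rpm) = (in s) 0.002037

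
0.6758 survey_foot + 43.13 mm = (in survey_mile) 0.0001548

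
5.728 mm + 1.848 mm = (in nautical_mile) 4.091e-06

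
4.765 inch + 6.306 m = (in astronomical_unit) 4.296e-11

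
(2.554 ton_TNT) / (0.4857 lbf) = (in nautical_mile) 2.671e+06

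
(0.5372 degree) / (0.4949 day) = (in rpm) 2.094e-06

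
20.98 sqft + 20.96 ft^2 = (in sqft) 41.94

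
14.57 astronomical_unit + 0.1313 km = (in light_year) 0.0002304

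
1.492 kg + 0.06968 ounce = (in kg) 1.494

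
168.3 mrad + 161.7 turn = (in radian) 1016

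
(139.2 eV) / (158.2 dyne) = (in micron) 1.41e-08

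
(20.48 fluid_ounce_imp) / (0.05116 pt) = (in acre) 0.007967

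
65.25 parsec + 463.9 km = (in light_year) 212.8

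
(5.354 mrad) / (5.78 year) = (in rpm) 2.805e-10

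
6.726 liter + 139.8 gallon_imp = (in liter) 642.3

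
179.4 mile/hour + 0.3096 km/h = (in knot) 156.1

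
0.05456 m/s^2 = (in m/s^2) 0.05456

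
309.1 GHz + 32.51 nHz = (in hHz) 3.091e+09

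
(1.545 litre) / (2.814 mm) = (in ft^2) 5.91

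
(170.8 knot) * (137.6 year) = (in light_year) 4.03e-05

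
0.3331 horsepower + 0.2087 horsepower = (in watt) 404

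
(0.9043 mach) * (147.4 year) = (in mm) 1.431e+15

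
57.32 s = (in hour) 0.01592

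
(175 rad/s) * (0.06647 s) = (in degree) 666.5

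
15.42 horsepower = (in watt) 1.15e+04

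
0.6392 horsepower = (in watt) 476.7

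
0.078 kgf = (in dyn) 7.649e+04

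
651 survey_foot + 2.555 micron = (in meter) 198.4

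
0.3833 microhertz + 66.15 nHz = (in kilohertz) 4.494e-10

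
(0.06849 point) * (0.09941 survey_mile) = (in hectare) 3.866e-07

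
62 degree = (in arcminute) 3720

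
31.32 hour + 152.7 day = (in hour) 3696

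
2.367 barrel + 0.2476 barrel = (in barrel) 2.615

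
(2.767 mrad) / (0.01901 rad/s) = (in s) 0.1456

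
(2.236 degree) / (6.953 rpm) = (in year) 1.7e-09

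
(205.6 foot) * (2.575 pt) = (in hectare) 5.693e-06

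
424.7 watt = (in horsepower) 0.5695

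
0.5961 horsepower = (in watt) 444.5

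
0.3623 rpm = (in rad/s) 0.03794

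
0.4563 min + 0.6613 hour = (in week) 0.003982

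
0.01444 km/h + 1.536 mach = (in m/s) 523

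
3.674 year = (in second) 1.159e+08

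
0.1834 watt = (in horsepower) 0.0002459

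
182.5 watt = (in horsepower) 0.2447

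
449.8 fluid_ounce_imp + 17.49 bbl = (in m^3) 2.793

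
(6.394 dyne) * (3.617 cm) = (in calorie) 5.528e-07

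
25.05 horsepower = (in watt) 1.868e+04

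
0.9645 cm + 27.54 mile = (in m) 4.432e+04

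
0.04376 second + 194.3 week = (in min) 1.959e+06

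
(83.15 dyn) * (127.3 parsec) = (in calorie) 7.806e+14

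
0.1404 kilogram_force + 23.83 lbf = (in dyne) 1.074e+07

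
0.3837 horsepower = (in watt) 286.1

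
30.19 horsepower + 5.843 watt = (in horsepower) 30.2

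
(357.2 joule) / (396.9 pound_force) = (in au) 1.352e-12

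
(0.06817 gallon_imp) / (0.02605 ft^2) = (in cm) 12.81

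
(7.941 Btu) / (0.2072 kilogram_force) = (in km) 4.123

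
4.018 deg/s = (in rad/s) 0.07013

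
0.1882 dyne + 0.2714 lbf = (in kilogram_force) 0.1231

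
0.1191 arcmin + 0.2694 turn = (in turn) 0.2694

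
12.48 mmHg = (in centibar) 1.664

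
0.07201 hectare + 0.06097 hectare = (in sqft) 1.431e+04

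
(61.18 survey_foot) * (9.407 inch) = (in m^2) 4.456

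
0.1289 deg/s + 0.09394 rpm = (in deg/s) 0.6925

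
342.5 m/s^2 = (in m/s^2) 342.5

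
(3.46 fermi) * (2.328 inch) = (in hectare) 2.046e-20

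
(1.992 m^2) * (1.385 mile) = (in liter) 4.44e+06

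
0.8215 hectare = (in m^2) 8215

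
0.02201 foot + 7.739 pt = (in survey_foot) 0.03097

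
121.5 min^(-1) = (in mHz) 2025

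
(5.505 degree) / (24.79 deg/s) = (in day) 2.57e-06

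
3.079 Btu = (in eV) 2.028e+22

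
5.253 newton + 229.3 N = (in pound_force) 52.73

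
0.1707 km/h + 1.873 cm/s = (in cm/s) 6.615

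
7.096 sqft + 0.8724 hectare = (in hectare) 0.8725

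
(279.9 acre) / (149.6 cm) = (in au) 5.061e-06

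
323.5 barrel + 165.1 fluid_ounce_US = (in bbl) 323.5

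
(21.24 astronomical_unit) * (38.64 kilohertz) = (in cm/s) 1.228e+19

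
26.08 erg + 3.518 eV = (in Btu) 2.472e-09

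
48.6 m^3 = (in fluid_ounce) 1.643e+06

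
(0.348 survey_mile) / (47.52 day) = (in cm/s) 0.01364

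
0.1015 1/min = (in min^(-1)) 0.1015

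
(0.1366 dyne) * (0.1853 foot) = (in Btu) 7.312e-11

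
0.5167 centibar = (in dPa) 5167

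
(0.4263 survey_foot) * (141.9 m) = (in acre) 0.004556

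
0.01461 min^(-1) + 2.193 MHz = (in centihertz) 2.193e+08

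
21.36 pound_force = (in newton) 95.01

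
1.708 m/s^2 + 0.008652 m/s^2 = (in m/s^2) 1.717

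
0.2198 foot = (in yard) 0.07327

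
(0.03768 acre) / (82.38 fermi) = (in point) 5.247e+18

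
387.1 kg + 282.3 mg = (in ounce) 1.365e+04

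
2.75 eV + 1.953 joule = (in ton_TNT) 4.668e-10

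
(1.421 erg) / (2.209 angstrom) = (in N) 643.3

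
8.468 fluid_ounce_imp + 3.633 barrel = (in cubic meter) 0.5778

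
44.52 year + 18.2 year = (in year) 62.72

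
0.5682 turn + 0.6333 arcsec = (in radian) 3.57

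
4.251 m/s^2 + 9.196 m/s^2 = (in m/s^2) 13.45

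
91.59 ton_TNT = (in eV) 2.392e+30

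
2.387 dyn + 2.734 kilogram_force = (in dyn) 2.681e+06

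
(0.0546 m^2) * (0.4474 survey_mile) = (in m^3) 39.31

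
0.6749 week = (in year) 0.01294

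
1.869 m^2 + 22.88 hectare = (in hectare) 22.88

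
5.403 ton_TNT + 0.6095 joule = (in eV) 1.411e+29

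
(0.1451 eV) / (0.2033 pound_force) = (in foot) 8.434e-20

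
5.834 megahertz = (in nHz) 5.834e+15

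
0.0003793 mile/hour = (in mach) 4.98e-07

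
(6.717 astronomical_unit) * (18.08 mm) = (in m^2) 1.817e+10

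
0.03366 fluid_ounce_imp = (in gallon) 0.0002526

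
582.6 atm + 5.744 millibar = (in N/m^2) 5.903e+07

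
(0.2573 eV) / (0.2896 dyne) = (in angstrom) 0.0001423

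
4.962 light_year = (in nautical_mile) 2.535e+13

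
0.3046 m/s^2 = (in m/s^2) 0.3046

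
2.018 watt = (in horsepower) 0.002706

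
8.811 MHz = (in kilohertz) 8811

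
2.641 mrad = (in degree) 0.1513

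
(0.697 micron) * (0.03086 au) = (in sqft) 3.464e+04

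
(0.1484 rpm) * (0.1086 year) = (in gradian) 3.388e+06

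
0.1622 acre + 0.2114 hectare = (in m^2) 2770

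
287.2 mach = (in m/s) 9.779e+04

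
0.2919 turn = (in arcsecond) 3.783e+05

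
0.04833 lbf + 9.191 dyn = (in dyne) 2.151e+04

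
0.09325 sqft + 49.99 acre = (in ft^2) 2.178e+06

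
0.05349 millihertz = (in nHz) 5.349e+04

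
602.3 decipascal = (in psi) 0.008736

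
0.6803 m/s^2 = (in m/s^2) 0.6803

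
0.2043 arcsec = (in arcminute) 0.003405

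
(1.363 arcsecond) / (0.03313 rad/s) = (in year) 6.325e-12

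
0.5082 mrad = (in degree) 0.02912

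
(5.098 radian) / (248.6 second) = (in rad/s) 0.02051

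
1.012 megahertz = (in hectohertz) 1.012e+04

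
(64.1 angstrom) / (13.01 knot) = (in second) 9.577e-10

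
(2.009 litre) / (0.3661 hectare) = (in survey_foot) 1.8e-06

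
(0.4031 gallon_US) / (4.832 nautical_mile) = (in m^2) 1.705e-07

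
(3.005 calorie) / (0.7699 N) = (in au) 1.092e-10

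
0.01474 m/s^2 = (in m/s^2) 0.01474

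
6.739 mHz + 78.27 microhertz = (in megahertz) 6.817e-09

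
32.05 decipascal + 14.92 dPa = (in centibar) 0.004697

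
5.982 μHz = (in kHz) 5.982e-09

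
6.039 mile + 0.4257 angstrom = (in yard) 1.063e+04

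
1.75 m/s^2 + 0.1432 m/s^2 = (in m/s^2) 1.893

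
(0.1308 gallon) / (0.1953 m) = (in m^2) 0.002535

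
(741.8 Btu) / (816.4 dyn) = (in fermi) 9.586e+22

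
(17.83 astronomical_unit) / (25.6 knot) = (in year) 6422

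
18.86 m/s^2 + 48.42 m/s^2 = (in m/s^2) 67.28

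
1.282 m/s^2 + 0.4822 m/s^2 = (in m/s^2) 1.764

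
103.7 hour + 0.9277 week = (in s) 9.344e+05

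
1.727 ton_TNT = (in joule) 7.226e+09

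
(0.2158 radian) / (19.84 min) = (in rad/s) 0.0001813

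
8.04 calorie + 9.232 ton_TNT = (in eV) 2.411e+29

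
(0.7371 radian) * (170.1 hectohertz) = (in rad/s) 1.254e+04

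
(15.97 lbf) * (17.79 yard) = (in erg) 1.156e+10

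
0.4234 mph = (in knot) 0.3679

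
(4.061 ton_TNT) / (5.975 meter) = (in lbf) 6.393e+08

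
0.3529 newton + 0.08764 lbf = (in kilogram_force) 0.07574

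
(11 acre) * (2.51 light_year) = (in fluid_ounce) 3.574e+25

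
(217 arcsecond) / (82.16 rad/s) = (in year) 4.06e-13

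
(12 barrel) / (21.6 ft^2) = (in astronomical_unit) 6.355e-12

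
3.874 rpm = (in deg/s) 23.24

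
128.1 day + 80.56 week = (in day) 692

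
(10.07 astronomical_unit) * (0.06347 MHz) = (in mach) 2.808e+14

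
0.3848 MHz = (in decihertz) 3.848e+06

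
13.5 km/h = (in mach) 0.01101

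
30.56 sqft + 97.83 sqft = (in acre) 0.002947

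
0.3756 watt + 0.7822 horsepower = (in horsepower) 0.7827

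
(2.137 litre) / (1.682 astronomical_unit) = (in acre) 2.099e-18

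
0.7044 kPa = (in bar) 0.007044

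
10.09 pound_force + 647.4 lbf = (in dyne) 2.925e+08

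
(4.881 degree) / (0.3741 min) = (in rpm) 0.03624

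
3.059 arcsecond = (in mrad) 0.01483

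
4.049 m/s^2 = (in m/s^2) 4.049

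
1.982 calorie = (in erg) 8.293e+07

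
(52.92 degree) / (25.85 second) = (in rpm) 0.3412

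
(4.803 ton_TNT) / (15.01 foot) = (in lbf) 9.875e+08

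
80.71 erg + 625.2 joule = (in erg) 6.252e+09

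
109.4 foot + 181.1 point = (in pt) 9.47e+04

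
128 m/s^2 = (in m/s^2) 128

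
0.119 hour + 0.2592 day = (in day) 0.2642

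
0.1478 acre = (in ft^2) 6438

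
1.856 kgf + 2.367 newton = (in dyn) 2.057e+06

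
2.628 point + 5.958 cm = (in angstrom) 6.051e+08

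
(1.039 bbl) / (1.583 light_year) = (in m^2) 1.103e-17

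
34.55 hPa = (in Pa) 3455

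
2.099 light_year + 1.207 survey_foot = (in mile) 1.234e+13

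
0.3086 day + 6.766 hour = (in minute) 850.3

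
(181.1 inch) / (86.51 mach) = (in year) 4.952e-12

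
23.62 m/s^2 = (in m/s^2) 23.62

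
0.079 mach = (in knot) 52.29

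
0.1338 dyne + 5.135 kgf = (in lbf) 11.32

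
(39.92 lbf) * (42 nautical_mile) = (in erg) 1.381e+14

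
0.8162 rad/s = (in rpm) 7.794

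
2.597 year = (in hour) 2.275e+04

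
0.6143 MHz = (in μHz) 6.143e+11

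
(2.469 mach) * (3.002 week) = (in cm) 1.526e+11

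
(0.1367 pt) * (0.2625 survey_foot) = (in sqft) 4.153e-05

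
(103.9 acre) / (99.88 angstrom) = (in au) 281.4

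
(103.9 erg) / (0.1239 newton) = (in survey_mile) 5.211e-08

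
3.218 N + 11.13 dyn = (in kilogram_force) 0.3282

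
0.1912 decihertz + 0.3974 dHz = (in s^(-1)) 0.05886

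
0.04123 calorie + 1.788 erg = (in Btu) 0.0001635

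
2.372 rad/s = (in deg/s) 135.9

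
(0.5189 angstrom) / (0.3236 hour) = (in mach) 1.308e-16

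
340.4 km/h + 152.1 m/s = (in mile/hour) 551.8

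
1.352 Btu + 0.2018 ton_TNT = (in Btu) 8.003e+05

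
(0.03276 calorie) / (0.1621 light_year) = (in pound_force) 2.009e-17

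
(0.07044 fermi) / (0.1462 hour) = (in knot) 2.602e-19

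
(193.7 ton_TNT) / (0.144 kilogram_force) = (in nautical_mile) 3.099e+08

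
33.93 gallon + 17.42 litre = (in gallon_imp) 32.08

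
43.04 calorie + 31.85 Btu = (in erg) 3.378e+11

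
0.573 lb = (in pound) 0.573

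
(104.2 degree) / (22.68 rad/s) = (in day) 9.281e-07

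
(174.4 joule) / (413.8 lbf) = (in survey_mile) 5.887e-05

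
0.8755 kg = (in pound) 1.93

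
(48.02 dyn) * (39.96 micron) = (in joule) 1.919e-08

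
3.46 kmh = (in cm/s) 96.11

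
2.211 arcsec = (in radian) 1.072e-05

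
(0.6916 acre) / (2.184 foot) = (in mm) 4.204e+06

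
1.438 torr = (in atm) 0.001892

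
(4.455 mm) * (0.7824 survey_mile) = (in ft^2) 60.38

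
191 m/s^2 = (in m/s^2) 191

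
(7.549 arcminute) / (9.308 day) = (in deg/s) 1.564e-07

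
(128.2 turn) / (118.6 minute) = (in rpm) 1.081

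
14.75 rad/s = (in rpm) 140.9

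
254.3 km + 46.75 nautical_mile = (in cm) 3.409e+07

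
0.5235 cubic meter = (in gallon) 138.3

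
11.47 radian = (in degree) 657.2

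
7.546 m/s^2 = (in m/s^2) 7.546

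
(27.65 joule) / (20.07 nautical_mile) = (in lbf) 0.0001672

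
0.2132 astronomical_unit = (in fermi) 3.189e+25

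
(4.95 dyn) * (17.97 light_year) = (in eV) 5.253e+31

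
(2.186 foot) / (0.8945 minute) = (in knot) 0.02413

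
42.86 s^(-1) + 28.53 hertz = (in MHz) 7.139e-05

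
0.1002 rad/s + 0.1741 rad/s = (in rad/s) 0.2743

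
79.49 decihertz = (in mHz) 7949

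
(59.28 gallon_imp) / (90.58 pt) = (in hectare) 0.0008434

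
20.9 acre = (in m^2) 8.458e+04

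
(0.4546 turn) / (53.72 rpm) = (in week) 8.395e-07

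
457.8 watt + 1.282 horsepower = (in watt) 1414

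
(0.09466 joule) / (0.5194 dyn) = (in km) 18.22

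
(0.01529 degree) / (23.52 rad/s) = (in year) 3.598e-13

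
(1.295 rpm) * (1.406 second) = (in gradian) 12.14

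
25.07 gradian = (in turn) 0.06268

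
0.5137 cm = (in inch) 0.2022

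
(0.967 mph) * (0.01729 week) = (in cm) 4.52e+05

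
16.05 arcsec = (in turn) 1.238e-05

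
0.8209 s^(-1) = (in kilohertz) 0.0008209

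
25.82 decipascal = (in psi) 0.0003745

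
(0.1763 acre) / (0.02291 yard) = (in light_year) 3.6e-12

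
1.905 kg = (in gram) 1905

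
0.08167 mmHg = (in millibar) 0.1089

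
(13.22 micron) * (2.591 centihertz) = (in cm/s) 3.425e-05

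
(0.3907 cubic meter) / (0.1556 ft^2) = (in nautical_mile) 0.01459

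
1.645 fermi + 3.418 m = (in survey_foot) 11.21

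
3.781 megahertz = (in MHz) 3.781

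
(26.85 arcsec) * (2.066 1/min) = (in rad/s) 4.482e-06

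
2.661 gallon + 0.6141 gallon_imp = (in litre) 12.86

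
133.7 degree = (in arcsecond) 4.813e+05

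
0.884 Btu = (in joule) 932.7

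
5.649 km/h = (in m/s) 1.569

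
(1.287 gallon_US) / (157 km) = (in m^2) 3.103e-08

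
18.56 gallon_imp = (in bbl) 0.5307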